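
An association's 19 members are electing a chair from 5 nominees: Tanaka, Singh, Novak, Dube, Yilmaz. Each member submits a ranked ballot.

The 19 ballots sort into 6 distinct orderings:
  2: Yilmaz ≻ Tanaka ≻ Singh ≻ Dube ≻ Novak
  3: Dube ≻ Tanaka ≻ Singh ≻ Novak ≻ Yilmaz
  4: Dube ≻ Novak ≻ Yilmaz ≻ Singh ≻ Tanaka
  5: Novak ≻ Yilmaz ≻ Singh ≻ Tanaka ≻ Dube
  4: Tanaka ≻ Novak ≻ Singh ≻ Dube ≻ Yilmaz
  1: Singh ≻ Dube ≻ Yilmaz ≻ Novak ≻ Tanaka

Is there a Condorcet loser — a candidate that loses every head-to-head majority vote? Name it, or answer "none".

none

Pairwise majorities:
Tanaka–Singh: Singh 10–9.
Tanaka vs Novak: 9 to 10, Novak.
Tanaka vs Dube: Tanaka, 11–8.
Tanaka–Yilmaz: Yilmaz 12–7.
Singh vs Novak: Novak, 13–6.
Singh vs Dube: Singh wins 12–7.
Singh vs Yilmaz: Yilmaz wins 11–8.
Novak vs Dube: Dube, 10–9.
Novak vs Yilmaz: Novak preferred on 3+4+5+4 = 16 ballots; Novak wins 16–3.
Dube–Yilmaz: Dube 12–7.
Every candidate wins at least one matchup (Tanaka beats Dube; Singh beats Tanaka; Novak beats Tanaka; Dube beats Novak; Yilmaz beats Tanaka), so there is no Condorcet loser.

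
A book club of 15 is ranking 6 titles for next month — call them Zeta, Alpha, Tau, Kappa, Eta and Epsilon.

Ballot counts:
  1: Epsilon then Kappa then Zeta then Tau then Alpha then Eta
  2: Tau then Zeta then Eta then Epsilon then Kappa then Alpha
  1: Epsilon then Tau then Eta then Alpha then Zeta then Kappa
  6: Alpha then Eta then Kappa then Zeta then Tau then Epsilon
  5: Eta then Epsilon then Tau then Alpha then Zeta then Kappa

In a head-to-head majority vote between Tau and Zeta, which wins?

Tau

Ballots ranking Tau above Zeta: 2 + 1 + 5 = 8.
Ballots ranking Zeta above Tau: 15 − 8 = 7.
Tau wins the head-to-head 8–7.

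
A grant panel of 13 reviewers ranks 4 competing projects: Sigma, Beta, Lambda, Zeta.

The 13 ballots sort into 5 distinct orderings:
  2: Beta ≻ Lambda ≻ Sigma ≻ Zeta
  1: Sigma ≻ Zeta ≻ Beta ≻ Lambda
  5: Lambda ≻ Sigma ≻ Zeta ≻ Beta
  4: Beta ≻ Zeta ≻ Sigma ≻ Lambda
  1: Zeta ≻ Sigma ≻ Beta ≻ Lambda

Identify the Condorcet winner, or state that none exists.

none

Head-to-head results (13 reviewers):
Sigma vs Beta: Sigma, 7–6.
Sigma vs Lambda: Lambda, 7–6.
Sigma vs Zeta: Sigma wins 8–5.
Beta–Lambda: Beta 8–5.
Beta vs Zeta: Zeta, 7–6.
Lambda vs Zeta: Lambda, 7–6.
Each project drops at least one matchup (Sigma loses to Lambda; Beta loses to Sigma; Lambda loses to Beta; Zeta loses to Sigma); the cycle Sigma beats Beta beats Lambda beats Sigma rules out a Condorcet winner.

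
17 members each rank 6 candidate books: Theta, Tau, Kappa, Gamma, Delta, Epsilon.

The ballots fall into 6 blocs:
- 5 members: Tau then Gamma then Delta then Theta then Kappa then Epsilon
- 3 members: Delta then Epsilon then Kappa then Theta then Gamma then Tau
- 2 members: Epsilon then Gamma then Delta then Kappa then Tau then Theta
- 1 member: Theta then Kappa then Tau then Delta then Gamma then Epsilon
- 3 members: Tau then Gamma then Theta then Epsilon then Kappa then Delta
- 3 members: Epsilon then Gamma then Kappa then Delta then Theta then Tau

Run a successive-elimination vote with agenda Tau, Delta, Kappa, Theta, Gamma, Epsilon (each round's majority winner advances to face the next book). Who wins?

Round 1: Tau vs Delta — 9–8, Tau advances.
Round 2: Tau vs Kappa — 8–9, Kappa advances.
Round 3: Kappa vs Theta — 8–9, Theta advances.
Round 4: Theta vs Gamma — 4–13, Gamma advances.
Round 5: Gamma vs Epsilon — 9–8, Gamma advances.
The agenda winner is Gamma.

Gamma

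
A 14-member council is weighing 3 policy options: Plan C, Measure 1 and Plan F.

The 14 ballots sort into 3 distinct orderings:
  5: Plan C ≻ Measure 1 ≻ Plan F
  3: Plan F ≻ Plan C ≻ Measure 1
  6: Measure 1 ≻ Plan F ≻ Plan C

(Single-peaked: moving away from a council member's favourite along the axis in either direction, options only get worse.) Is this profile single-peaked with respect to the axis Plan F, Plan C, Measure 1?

Axis positions: Plan F=1, Plan C=2, Measure 1=3.
Type 1 (peak Plan C at position 2): ranking walks positions 2-3-1, expanding outward from the peak — single-peaked.
Type 2 (peak Plan F at position 1): ranking walks positions 1-2-3, expanding outward from the peak — single-peaked.
Type 3: ranking walks positions 3-1-2; Plan F is ranked above Plan C even though Plan C lies between Plan F and the peak Measure 1 on the axis — preferences dip and rise again. Not single-peaked.
Type 3 violates single-peakedness, so the profile is not single-peaked on this axis.

no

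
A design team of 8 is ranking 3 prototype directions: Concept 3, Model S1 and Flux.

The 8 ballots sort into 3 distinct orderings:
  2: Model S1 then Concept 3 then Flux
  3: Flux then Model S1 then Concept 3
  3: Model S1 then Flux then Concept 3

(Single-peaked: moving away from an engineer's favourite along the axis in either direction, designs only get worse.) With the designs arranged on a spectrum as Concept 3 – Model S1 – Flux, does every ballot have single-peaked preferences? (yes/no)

yes

Axis positions: Concept 3=1, Model S1=2, Flux=3.
Ballot type 1 (peak Model S1 at position 2): ranking walks positions 2-1-3, expanding outward from the peak — single-peaked.
Ballot type 2 (peak Flux at position 3): ranking walks positions 3-2-1, expanding outward from the peak — single-peaked.
Ballot type 3 (peak Model S1 at position 2): ranking walks positions 2-3-1, expanding outward from the peak — single-peaked.
Every ranking is single-peaked on this axis.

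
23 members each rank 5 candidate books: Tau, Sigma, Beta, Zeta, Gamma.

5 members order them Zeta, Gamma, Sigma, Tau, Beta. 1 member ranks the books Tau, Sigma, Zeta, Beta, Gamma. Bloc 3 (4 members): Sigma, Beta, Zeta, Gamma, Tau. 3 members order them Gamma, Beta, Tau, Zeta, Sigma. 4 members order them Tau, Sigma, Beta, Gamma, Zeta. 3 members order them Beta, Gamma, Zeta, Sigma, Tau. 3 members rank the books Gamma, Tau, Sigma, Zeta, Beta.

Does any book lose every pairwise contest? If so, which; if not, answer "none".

none

Head-to-head results (23 members):
Tau vs Sigma: Tau is ranked higher on 1+3+4+3 = 11 ballots, Sigma on 12. Sigma wins 12–11.
Tau–Beta: Tau 13–10.
Tau vs Zeta: Zeta wins 12–11.
Tau vs Gamma: Tau preferred on 1+4 = 5 ballots; Gamma wins 18–5.
Sigma vs Beta: 17 to 6, Sigma.
Sigma vs Zeta: Sigma preferred on 1+4+4+3 = 12 ballots; Sigma wins 12–11.
Sigma vs Gamma: Gamma wins 14–9.
Beta vs Zeta: Beta, 14–9.
Beta vs Gamma: Beta, 12–11.
Zeta vs Gamma: Gamma, 13–10.
Every book wins at least one matchup (Tau beats Beta; Sigma beats Tau; Beta beats Zeta; Zeta beats Tau; Gamma beats Tau), so there is no Condorcet loser.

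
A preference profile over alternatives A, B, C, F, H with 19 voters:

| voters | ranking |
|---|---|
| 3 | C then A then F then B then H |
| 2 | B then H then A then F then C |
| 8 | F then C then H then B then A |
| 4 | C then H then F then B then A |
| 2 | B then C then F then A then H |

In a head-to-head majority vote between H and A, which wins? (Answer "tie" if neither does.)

H

Ballots ranking H above A: 2 + 8 + 4 = 14.
Ballots ranking A above H: 19 − 14 = 5.
H wins the head-to-head 14–5.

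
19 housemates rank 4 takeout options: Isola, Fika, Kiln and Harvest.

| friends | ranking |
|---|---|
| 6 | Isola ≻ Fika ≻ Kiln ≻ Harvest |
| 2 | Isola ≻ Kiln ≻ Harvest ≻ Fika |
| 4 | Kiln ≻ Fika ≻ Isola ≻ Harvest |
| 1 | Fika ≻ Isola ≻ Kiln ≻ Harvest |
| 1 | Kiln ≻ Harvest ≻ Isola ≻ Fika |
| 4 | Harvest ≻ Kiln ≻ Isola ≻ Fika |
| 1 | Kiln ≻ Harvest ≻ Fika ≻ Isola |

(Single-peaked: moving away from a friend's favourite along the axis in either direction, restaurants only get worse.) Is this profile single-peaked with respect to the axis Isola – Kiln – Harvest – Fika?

Axis positions: Isola=1, Kiln=2, Harvest=3, Fika=4.
Group 1: ranking walks positions 1-4-2-3; Fika is ranked above Kiln even though Kiln lies between Fika and the peak Isola on the axis — preferences dip and rise again. Not single-peaked.
Group 2 (peak Isola at position 1): ranking walks positions 1-2-3-4, expanding outward from the peak — single-peaked.
Group 3: ranking walks positions 2-4-1-3; Fika is ranked above Harvest even though Harvest lies between Fika and the peak Kiln on the axis — preferences dip and rise again. Not single-peaked.
Group 4: ranking walks positions 4-1-2-3; Isola is ranked above Harvest even though Harvest lies between Isola and the peak Fika on the axis — preferences dip and rise again. Not single-peaked.
Group 5 (peak Kiln at position 2): ranking walks positions 2-3-1-4, expanding outward from the peak — single-peaked.
Group 6 (peak Harvest at position 3): ranking walks positions 3-2-1-4, expanding outward from the peak — single-peaked.
Group 7 (peak Kiln at position 2): ranking walks positions 2-3-4-1, expanding outward from the peak — single-peaked.
Group 1 violates single-peakedness, so the profile is not single-peaked on this axis.

no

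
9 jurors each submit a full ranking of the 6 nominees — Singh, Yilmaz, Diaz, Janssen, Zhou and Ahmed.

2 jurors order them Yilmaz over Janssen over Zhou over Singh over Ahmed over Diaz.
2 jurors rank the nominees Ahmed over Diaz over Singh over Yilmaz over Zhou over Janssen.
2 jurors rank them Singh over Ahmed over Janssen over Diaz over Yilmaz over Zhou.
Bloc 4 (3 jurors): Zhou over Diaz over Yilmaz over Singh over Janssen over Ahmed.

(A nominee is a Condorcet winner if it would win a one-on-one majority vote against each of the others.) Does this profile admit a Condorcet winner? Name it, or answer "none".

Head-to-head results (9 jurors):
Singh vs Yilmaz: 4 to 5, Yilmaz.
Singh vs Diaz: Diaz wins 5–4.
Singh–Janssen: Singh 7–2.
Singh vs Zhou: Zhou, 5–4.
Singh vs Ahmed: 7 to 2, Singh.
Yilmaz vs Diaz: 2 for Yilmaz, 7 for Diaz — Diaz by 7–2.
Yilmaz vs Janssen: Yilmaz preferred on 2+2+3 = 7 ballots; Yilmaz wins 7–2.
Yilmaz vs Zhou: Yilmaz is ranked higher on 2+2+2 = 6 ballots, Zhou on 3. Yilmaz wins 6–3.
Yilmaz vs Ahmed: 5 to 4, Yilmaz.
Diaz vs Janssen: 5 to 4, Diaz.
Diaz vs Zhou: Diaz preferred on 2+2 = 4 ballots; Zhou wins 5–4.
Diaz vs Ahmed: Ahmed wins 6–3.
Janssen vs Zhou: Zhou wins 5–4.
Janssen–Ahmed: Janssen 5–4.
Zhou vs Ahmed: 2+3 = 5 for Zhou, 4 for Ahmed — Zhou by 5–4.
Every nominee loses at least once (Singh loses to Yilmaz; Yilmaz loses to Diaz; Diaz loses to Zhou; Janssen loses to Singh; Zhou loses to Yilmaz; Ahmed loses to Singh). The majority relation contains the cycle Singh beats Ahmed beats Diaz beats Singh, so there is no Condorcet winner.

none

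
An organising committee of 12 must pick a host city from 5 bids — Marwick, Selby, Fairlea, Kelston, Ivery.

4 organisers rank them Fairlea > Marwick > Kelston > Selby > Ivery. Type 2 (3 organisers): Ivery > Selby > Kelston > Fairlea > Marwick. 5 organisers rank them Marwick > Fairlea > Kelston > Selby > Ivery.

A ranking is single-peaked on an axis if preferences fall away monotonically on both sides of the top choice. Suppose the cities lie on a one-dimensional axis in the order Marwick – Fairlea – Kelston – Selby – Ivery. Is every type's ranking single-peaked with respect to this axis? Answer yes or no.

Axis positions: Marwick=1, Fairlea=2, Kelston=3, Selby=4, Ivery=5.
Type 1 (peak Fairlea at position 2): ranking walks positions 2-1-3-4-5, expanding outward from the peak — single-peaked.
Type 2 (peak Ivery at position 5): ranking walks positions 5-4-3-2-1, expanding outward from the peak — single-peaked.
Type 3 (peak Marwick at position 1): ranking walks positions 1-2-3-4-5, expanding outward from the peak — single-peaked.
Every ranking is single-peaked on this axis.

yes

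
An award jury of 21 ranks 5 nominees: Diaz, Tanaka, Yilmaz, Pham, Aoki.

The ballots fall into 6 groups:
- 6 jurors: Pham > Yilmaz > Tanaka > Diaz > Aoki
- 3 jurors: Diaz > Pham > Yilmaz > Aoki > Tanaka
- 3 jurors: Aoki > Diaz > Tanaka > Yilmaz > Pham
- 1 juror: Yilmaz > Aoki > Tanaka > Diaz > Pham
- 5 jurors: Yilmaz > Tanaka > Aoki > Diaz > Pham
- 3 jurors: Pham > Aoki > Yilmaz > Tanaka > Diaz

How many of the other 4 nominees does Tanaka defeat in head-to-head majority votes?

Tanaka against each rival (21 jurors):
Tanaka vs Diaz: Tanaka, 15–6.
Tanaka vs Yilmaz: Tanaka is ranked higher on 3 ballots, Yilmaz on 18. Yilmaz wins 18–3.
Tanaka vs Pham: 3+1+5 = 9 for Tanaka, 12 for Pham — Pham by 12–9.
Tanaka vs Aoki: Tanaka wins 11–10.
Tanaka beats Diaz, Aoki; loses to Yilmaz, Pham — 2 pairwise wins.

2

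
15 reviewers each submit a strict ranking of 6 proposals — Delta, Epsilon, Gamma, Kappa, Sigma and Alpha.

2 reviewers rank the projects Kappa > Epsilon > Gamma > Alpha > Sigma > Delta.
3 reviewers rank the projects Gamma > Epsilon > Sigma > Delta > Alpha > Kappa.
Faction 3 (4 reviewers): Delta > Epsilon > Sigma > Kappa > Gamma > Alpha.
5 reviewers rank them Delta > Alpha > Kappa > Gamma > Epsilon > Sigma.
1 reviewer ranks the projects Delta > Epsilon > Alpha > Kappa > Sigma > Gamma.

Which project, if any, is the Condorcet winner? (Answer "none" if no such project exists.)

Head-to-head results (15 reviewers):
Delta vs Epsilon: Delta, 10–5.
Delta–Gamma: Delta 10–5.
Delta vs Kappa: Delta, 13–2.
Delta vs Sigma: Delta, 10–5.
Delta–Alpha: Delta 13–2.
Epsilon vs Gamma: Gamma wins 8–7.
Epsilon–Kappa: Epsilon 8–7.
Epsilon vs Sigma: Epsilon wins 15–0.
Epsilon–Alpha: Epsilon 10–5.
Gamma–Kappa: Kappa 12–3.
Gamma vs Sigma: Gamma, 10–5.
Gamma vs Alpha: Gamma wins 9–6.
Kappa vs Sigma: Kappa, 8–7.
Kappa vs Alpha: Alpha, 9–6.
Sigma–Alpha: Alpha 8–7.
Only Delta has no losses; Delta is the Condorcet winner.

Delta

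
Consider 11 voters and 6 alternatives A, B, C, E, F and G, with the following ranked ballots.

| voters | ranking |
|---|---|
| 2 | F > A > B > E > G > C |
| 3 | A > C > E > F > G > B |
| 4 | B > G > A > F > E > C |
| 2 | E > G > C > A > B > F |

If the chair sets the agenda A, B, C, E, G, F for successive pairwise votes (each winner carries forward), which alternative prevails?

G

Round 1: A vs B — 7–4, A advances.
Round 2: A vs C — 9–2, A advances.
Round 3: A vs E — 9–2, A advances.
Round 4: A vs G — 5–6, G advances.
Round 5: G vs F — 6–5, G advances.
The agenda winner is G.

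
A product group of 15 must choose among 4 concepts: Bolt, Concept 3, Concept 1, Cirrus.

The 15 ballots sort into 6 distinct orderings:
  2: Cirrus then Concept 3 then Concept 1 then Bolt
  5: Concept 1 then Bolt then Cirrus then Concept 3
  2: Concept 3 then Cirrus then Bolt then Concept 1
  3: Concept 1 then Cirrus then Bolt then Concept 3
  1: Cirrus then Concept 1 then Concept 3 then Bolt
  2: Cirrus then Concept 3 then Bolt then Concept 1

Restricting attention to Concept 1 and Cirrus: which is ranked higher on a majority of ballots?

Concept 1

Ballots ranking Concept 1 above Cirrus: 5 + 3 = 8.
Ballots ranking Cirrus above Concept 1: 15 − 8 = 7.
Concept 1 wins the head-to-head 8–7.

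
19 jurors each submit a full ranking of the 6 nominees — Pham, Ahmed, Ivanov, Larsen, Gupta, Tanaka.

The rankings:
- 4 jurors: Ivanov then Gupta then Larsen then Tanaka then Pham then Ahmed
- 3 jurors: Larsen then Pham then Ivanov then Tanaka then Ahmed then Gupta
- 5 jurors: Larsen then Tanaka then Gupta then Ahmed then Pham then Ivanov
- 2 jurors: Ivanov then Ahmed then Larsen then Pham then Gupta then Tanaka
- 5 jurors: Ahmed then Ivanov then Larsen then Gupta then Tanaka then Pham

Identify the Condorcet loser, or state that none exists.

Pham

Pairwise majorities:
Pham vs Ahmed: 7 to 12, Ahmed.
Pham vs Ivanov: Ivanov wins 11–8.
Pham vs Larsen: Larsen wins 19–0.
Pham vs Gupta: Gupta, 14–5.
Pham vs Tanaka: 3+2 = 5 for Pham, 14 for Tanaka — Tanaka by 14–5.
Ahmed vs Ivanov: Ahmed, 10–9.
Ahmed vs Larsen: Ahmed is ranked higher on 2+5 = 7 ballots, Larsen on 12. Larsen wins 12–7.
Ahmed vs Gupta: Ahmed wins 10–9.
Ahmed vs Tanaka: Tanaka, 12–7.
Ivanov vs Larsen: Ivanov preferred on 4+2+5 = 11 ballots; Ivanov wins 11–8.
Ivanov–Gupta: Ivanov 14–5.
Ivanov vs Tanaka: Ivanov wins 14–5.
Larsen vs Gupta: Larsen is ranked higher on 3+5+2+5 = 15 ballots, Gupta on 4. Larsen wins 15–4.
Larsen vs Tanaka: Larsen is ranked higher on 4+3+5+2+5 = 19 ballots, Tanaka on 0. Larsen wins 19–0.
Gupta vs Tanaka: Gupta wins 11–8.
Pham is beaten in every head-to-head and is the Condorcet loser.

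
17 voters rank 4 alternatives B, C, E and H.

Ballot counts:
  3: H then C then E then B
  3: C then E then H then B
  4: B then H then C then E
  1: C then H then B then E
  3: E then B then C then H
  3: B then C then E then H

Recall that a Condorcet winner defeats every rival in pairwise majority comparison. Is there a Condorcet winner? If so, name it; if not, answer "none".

none

Pairwise majorities:
B vs C: B wins 10–7.
B–E: E 9–8.
B vs H: B, 10–7.
C–E: C 14–3.
C–H: C 10–7.
E–H: E 9–8.
Every alternative loses at least once (B loses to E; C loses to B; E loses to C; H loses to B). The majority relation contains the cycle B → C → E → B, so there is no Condorcet winner.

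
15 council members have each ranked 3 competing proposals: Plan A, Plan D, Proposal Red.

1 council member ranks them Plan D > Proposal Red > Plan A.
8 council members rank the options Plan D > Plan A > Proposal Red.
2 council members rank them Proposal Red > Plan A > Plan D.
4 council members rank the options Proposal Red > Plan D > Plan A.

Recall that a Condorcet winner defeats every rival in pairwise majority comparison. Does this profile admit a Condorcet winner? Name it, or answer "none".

Pairwise majorities:
Plan A vs Plan D: 2 for Plan A, 13 for Plan D — Plan D by 13–2.
Plan A vs Proposal Red: Plan A is ranked higher on 8 ballots, Proposal Red on 7. Plan A wins 8–7.
Plan D vs Proposal Red: Plan D is ranked higher on 1+8 = 9 ballots, Proposal Red on 6. Plan D wins 9–6.
Plan D beats each of Plan A, Proposal Red — Plan D is the Condorcet winner.

Plan D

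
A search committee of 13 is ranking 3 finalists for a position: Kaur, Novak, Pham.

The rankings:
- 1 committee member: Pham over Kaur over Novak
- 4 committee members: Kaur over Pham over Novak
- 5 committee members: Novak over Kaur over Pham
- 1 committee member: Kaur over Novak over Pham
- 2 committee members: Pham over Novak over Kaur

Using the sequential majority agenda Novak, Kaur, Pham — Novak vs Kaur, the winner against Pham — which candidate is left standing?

Round 1: Novak vs Kaur — 7–6, Novak advances.
Round 2: Novak vs Pham — 6–7, Pham advances.
The agenda winner is Pham.

Pham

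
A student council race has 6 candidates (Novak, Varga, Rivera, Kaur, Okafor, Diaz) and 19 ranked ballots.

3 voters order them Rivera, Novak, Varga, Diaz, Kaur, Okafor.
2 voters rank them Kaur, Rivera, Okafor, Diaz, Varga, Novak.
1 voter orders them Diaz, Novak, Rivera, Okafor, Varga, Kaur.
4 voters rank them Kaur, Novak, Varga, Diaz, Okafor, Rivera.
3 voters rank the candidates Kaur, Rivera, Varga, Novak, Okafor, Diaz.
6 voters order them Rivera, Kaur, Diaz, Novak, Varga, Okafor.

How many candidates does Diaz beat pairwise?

Diaz against each rival (19 voters):
Diaz vs Novak: 2+1+6 = 9 for Diaz, 10 for Novak — Novak by 10–9.
Diaz vs Varga: Varga wins 10–9.
Diaz vs Rivera: 1+4 = 5 for Diaz, 14 for Rivera — Rivera by 14–5.
Diaz vs Kaur: Diaz is ranked higher on 3+1 = 4 ballots, Kaur on 15. Kaur wins 15–4.
Diaz vs Okafor: Diaz is ranked higher on 3+1+4+6 = 14 ballots, Okafor on 5. Diaz wins 14–5.
Diaz beats Okafor; loses to Novak, Varga, Rivera, Kaur — 1 pairwise win.

1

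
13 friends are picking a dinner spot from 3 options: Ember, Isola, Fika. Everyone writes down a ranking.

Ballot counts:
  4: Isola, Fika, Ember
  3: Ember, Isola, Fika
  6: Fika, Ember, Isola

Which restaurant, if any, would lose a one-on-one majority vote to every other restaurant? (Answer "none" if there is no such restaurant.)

Pairwise majorities:
Ember vs Isola: Ember is ranked higher on 3+6 = 9 ballots, Isola on 4. Ember wins 9–4.
Ember vs Fika: 3 to 10, Fika.
Isola vs Fika: Isola is ranked higher on 4+3 = 7 ballots, Fika on 6. Isola wins 7–6.
No restaurant is winless: Ember beats Isola; Isola beats Fika; Fika beats Ember. There is no Condorcet loser.

none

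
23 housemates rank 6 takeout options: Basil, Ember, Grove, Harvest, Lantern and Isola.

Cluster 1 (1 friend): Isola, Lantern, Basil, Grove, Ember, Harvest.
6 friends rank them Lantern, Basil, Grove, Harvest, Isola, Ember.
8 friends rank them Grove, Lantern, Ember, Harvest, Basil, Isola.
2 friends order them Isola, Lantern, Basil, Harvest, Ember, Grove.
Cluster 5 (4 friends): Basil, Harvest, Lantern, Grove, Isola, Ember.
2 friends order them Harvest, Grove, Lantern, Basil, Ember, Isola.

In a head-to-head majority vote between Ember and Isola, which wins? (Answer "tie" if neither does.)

Isola

Ballots ranking Ember above Isola: 8 + 2 = 10.
Ballots ranking Isola above Ember: 23 − 10 = 13.
Isola wins the head-to-head 13–10.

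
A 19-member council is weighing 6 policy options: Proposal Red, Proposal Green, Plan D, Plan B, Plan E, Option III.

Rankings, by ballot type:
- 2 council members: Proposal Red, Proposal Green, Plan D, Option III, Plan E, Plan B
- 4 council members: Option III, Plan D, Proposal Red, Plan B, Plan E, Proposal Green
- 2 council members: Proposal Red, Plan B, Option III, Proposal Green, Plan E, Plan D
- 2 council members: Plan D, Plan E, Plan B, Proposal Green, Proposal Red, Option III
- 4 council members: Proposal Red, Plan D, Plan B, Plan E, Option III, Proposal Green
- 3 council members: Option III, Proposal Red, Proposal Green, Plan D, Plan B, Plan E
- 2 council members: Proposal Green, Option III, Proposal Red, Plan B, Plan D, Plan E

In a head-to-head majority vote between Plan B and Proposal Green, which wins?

Plan B

Ballots ranking Plan B above Proposal Green: 4 + 2 + 2 + 4 = 12.
Ballots ranking Proposal Green above Plan B: 19 − 12 = 7.
Plan B wins the head-to-head 12–7.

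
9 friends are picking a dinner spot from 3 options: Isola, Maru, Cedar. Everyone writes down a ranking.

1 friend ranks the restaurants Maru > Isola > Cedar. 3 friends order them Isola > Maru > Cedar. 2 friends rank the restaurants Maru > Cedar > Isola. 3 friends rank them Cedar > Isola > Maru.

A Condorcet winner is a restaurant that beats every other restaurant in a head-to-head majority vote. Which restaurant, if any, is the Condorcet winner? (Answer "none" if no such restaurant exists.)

Head-to-head results (9 friends):
Isola vs Maru: Isola preferred on 3+3 = 6 ballots; Isola wins 6–3.
Isola vs Cedar: Isola is ranked higher on 1+3 = 4 ballots, Cedar on 5. Cedar wins 5–4.
Maru vs Cedar: Maru is ranked higher on 1+3+2 = 6 ballots, Cedar on 3. Maru wins 6–3.
Every restaurant loses at least once (Isola loses to Cedar; Maru loses to Isola; Cedar loses to Maru). The majority relation contains the cycle Isola → Maru → Cedar → Isola, so there is no Condorcet winner.

none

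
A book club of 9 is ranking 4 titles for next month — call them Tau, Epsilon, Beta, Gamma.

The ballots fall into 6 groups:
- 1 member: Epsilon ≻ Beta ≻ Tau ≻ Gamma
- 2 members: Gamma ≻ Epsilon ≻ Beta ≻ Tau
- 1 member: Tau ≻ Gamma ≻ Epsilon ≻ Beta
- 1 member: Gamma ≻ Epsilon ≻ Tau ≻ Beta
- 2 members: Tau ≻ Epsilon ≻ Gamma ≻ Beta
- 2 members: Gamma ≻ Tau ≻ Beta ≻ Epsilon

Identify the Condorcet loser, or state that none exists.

Beta

Pairwise majorities:
Tau vs Epsilon: 1+2+2 = 5 for Tau, 4 for Epsilon — Tau by 5–4.
Tau vs Beta: 1+1+2+2 = 6 for Tau, 3 for Beta — Tau by 6–3.
Tau vs Gamma: 4 to 5, Gamma.
Epsilon vs Beta: Epsilon wins 7–2.
Epsilon vs Gamma: Gamma wins 6–3.
Beta vs Gamma: Beta is ranked higher on 1 ballot, Gamma on 8. Gamma wins 8–1.
Beta is beaten in every head-to-head and is the Condorcet loser.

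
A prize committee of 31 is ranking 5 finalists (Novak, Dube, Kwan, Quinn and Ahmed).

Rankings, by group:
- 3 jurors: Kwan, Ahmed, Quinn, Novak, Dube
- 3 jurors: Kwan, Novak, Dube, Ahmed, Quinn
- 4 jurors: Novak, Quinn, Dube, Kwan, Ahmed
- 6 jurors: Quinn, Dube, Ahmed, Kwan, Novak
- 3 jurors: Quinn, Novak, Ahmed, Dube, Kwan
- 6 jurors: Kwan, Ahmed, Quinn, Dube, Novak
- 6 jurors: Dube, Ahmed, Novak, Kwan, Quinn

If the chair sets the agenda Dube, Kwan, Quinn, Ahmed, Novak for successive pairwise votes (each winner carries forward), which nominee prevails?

Round 1: Dube vs Kwan — 19–12, Dube advances.
Round 2: Dube vs Quinn — 9–22, Quinn advances.
Round 3: Quinn vs Ahmed — 13–18, Ahmed advances.
Round 4: Ahmed vs Novak — 21–10, Ahmed advances.
Ahmed survives the agenda.

Ahmed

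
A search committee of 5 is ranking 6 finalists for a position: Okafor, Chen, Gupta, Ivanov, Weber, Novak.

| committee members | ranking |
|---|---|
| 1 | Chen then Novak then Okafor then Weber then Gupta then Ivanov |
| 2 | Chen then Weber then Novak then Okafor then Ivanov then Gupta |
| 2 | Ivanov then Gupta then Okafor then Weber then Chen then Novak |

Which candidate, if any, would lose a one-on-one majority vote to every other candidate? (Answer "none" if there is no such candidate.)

Pairwise majorities:
Okafor vs Chen: Chen wins 3–2.
Okafor vs Gupta: 1+2 = 3 for Okafor, 2 for Gupta — Okafor by 3–2.
Okafor vs Ivanov: Okafor, 3–2.
Okafor vs Weber: Okafor, 3–2.
Okafor–Novak: Novak 3–2.
Chen–Gupta: Chen 3–2.
Chen vs Ivanov: Chen is ranked higher on 1+2 = 3 ballots, Ivanov on 2. Chen wins 3–2.
Chen vs Weber: Chen, 3–2.
Chen vs Novak: Chen wins 5–0.
Gupta vs Ivanov: Ivanov, 4–1.
Gupta vs Weber: Weber, 3–2.
Gupta vs Novak: Novak, 3–2.
Ivanov vs Weber: Ivanov is ranked higher on 2 ballots, Weber on 3. Weber wins 3–2.
Ivanov vs Novak: 2 for Ivanov, 3 for Novak — Novak by 3–2.
Weber vs Novak: Weber, 4–1.
Only Gupta has no wins; Gupta is the Condorcet loser.

Gupta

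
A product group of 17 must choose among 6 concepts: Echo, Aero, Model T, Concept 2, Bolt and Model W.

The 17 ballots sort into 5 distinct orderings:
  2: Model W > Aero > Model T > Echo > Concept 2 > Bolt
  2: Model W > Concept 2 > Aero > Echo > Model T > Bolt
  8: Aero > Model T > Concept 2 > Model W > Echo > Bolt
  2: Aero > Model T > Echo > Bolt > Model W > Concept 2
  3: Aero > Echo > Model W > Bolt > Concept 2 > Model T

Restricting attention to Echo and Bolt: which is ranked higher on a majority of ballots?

Ballots ranking Echo above Bolt: 2 + 2 + 8 + 2 + 3 = 17.
Ballots ranking Bolt above Echo: 17 − 17 = 0.
Echo wins the head-to-head 17–0.

Echo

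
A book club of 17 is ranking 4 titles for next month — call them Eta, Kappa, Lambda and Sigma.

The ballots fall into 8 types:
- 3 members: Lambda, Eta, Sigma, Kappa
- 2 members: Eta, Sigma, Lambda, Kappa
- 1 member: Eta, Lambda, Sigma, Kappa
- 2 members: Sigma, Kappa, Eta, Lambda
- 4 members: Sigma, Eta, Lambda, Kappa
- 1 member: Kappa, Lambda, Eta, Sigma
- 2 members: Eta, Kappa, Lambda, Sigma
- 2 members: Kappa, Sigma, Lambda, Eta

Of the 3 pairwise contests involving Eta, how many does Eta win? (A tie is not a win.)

Eta against each rival (17 members):
Eta vs Kappa: Eta is ranked higher on 3+2+1+4+2 = 12 ballots, Kappa on 5. Eta wins 12–5.
Eta vs Lambda: Eta, 11–6.
Eta–Sigma: Eta 9–8.
Eta beats Kappa, Lambda, Sigma — 3 pairwise wins.

3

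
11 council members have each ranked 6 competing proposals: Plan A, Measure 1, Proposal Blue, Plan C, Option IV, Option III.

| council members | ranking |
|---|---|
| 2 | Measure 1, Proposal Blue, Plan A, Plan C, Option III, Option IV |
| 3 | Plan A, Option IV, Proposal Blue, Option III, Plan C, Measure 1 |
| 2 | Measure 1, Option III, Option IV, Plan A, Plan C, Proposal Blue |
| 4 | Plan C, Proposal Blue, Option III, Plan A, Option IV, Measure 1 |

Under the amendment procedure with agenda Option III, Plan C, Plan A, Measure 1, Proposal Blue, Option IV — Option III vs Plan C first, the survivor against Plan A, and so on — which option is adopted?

Round 1: Option III vs Plan C — 5–6, Plan C advances.
Round 2: Plan C vs Plan A — 4–7, Plan A advances.
Round 3: Plan A vs Measure 1 — 7–4, Plan A advances.
Round 4: Plan A vs Proposal Blue — 5–6, Proposal Blue advances.
Round 5: Proposal Blue vs Option IV — 6–5, Proposal Blue advances.
The agenda winner is Proposal Blue.

Proposal Blue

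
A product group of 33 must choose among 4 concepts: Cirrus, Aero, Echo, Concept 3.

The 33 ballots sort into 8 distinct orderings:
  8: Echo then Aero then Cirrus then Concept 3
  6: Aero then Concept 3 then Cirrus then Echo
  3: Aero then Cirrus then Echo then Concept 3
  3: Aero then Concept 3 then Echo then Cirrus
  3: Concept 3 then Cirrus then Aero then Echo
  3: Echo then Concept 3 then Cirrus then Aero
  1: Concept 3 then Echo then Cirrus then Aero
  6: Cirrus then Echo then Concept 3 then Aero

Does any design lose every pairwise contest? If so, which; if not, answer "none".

Pairwise majorities:
Cirrus vs Aero: Aero, 20–13.
Cirrus vs Echo: Cirrus wins 18–15.
Cirrus vs Concept 3: Cirrus is ranked higher on 8+3+6 = 17 ballots, Concept 3 on 16. Cirrus wins 17–16.
Aero vs Echo: Aero is ranked higher on 6+3+3+3 = 15 ballots, Echo on 18. Echo wins 18–15.
Aero vs Concept 3: 20 to 13, Aero.
Echo vs Concept 3: Echo wins 20–13.
Only Concept 3 has no wins; Concept 3 is the Condorcet loser.

Concept 3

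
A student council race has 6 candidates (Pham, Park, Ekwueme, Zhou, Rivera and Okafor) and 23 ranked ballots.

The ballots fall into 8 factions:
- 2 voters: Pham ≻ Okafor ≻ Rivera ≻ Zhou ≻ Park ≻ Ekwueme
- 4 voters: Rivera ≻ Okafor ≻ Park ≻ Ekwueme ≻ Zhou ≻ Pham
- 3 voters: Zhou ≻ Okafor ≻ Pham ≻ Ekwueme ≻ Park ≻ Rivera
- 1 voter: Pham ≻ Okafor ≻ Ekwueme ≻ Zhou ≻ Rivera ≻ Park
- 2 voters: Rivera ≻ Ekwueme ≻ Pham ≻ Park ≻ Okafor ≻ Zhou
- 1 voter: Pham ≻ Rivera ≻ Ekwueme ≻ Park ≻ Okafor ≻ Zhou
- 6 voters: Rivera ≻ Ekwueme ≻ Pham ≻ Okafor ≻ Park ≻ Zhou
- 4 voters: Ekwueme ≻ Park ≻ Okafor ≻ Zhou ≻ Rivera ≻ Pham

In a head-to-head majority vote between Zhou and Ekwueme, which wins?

Ekwueme

Ballots ranking Zhou above Ekwueme: 2 + 3 = 5.
Ballots ranking Ekwueme above Zhou: 23 − 5 = 18.
Ekwueme wins the head-to-head 18–5.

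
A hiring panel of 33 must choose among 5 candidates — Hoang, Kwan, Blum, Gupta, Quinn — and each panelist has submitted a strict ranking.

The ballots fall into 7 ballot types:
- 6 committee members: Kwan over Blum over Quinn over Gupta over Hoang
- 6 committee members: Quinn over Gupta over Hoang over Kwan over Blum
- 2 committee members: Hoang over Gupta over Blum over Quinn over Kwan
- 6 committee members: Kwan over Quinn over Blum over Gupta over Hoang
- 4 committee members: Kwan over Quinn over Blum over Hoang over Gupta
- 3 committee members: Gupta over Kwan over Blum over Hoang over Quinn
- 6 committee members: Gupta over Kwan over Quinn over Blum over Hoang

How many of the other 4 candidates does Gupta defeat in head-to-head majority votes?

Gupta against each rival (33 committee members):
Gupta vs Hoang: 27 to 6, Gupta.
Gupta vs Kwan: Gupta wins 17–16.
Gupta vs Blum: 17 to 16, Gupta.
Gupta vs Quinn: Quinn wins 22–11.
Gupta beats Hoang, Kwan, Blum; loses to Quinn — 3 pairwise wins.

3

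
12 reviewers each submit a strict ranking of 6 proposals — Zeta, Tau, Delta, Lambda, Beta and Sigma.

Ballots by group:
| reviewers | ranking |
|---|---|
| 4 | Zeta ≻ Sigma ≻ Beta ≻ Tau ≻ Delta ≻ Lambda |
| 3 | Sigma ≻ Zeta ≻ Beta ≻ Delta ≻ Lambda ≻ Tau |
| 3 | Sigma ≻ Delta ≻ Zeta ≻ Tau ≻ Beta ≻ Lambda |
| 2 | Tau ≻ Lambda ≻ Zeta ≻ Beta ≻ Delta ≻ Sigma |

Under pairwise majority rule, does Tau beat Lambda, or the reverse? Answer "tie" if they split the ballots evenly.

Ballots ranking Tau above Lambda: 4 + 3 + 2 = 9.
Ballots ranking Lambda above Tau: 12 − 9 = 3.
Tau wins the head-to-head 9–3.

Tau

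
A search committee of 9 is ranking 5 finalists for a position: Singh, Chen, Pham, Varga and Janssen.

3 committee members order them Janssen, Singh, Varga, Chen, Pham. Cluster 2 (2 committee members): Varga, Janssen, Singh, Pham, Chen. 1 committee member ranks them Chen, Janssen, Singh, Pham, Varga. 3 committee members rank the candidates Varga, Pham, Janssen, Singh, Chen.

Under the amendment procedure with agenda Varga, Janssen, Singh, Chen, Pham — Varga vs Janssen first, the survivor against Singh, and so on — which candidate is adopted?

Round 1: Varga vs Janssen — 5–4, Varga advances.
Round 2: Varga vs Singh — 5–4, Varga advances.
Round 3: Varga vs Chen — 8–1, Varga advances.
Round 4: Varga vs Pham — 8–1, Varga advances.
The agenda winner is Varga.

Varga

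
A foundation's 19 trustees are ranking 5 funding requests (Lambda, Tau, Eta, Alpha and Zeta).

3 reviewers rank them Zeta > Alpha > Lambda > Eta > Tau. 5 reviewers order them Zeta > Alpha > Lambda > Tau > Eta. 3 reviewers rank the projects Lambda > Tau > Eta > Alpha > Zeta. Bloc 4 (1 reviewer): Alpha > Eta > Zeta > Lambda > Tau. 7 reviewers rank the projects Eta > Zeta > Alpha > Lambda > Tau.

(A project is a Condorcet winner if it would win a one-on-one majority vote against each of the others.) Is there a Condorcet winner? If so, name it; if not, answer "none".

Head-to-head results (19 reviewers):
Lambda vs Tau: Lambda wins 19–0.
Lambda vs Eta: Lambda, 11–8.
Lambda vs Alpha: Alpha wins 16–3.
Lambda vs Zeta: Zeta wins 16–3.
Tau–Eta: Eta 11–8.
Tau–Alpha: Alpha 16–3.
Tau vs Zeta: Zeta, 16–3.
Eta–Alpha: Eta 10–9.
Eta–Zeta: Eta 11–8.
Alpha vs Zeta: Zeta wins 15–4.
No project is unbeaten: Lambda loses to Alpha; Tau loses to Lambda; Eta loses to Lambda; Alpha loses to Eta; Zeta loses to Eta. In particular Lambda → Eta → Alpha → Lambda is a majority cycle — no Condorcet winner exists.

none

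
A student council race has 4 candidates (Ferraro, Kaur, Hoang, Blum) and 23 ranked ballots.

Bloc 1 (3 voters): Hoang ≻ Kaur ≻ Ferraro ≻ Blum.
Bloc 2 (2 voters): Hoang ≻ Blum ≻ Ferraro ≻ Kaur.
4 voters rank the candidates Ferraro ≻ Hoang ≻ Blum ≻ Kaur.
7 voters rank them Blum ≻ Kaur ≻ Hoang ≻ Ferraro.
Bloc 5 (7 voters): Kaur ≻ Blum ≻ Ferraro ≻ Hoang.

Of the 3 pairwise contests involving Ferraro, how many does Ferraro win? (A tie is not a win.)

Ferraro against each rival (23 voters):
Ferraro vs Kaur: 2+4 = 6 for Ferraro, 17 for Kaur — Kaur by 17–6.
Ferraro vs Hoang: 4+7 = 11 for Ferraro, 12 for Hoang — Hoang by 12–11.
Ferraro vs Blum: 3+4 = 7 for Ferraro, 16 for Blum — Blum by 16–7.
Ferraro beats no one; loses to Kaur, Hoang, Blum — 0 pairwise wins.

0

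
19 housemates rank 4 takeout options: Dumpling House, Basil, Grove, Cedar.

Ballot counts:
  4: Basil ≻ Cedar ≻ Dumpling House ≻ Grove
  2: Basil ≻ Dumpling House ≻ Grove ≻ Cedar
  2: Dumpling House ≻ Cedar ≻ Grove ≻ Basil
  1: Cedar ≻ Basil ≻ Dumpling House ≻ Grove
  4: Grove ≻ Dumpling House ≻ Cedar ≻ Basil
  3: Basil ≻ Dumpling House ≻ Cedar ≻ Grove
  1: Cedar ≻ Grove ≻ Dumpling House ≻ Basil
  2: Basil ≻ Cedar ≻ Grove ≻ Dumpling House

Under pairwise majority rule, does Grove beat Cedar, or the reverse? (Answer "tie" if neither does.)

Ballots ranking Grove above Cedar: 2 + 4 = 6.
Ballots ranking Cedar above Grove: 19 − 6 = 13.
Cedar wins the head-to-head 13–6.

Cedar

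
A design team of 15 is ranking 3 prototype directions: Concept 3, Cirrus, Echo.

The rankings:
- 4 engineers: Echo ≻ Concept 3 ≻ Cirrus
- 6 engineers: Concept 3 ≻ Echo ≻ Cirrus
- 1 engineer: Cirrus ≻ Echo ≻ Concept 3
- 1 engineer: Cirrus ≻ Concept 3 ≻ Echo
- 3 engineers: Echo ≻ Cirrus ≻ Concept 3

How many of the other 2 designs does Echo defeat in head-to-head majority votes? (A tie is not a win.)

Echo against each rival (15 engineers):
Echo vs Concept 3: Echo preferred on 4+1+3 = 8 ballots; Echo wins 8–7.
Echo vs Cirrus: Echo is ranked higher on 4+6+3 = 13 ballots, Cirrus on 2. Echo wins 13–2.
Echo beats Concept 3, Cirrus — 2 pairwise wins.

2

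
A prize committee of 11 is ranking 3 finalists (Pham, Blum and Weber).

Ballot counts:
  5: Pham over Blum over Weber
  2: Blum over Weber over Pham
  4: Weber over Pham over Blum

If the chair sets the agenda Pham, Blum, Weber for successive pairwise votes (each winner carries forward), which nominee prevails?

Round 1: Pham vs Blum — 9–2, Pham advances.
Round 2: Pham vs Weber — 5–6, Weber advances.
The agenda winner is Weber.

Weber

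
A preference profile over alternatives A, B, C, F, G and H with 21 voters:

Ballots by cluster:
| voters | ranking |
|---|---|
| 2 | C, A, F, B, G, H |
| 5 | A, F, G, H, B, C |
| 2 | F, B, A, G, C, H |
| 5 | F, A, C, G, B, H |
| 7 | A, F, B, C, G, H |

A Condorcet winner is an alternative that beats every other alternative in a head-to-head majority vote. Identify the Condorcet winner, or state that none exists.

A

Head-to-head results (21 voters):
A vs B: A, 19–2.
A–C: A 19–2.
A vs F: A wins 14–7.
A vs G: A wins 21–0.
A vs H: A wins 21–0.
B–C: B 14–7.
B–F: F 21–0.
B vs G: B wins 11–10.
B vs H: B wins 16–5.
C vs F: F wins 19–2.
C vs G: C, 14–7.
C–H: C 16–5.
F vs G: F wins 21–0.
F vs H: F, 21–0.
G vs H: G, 21–0.
A beats each of B, C, F, G, H — A is the Condorcet winner.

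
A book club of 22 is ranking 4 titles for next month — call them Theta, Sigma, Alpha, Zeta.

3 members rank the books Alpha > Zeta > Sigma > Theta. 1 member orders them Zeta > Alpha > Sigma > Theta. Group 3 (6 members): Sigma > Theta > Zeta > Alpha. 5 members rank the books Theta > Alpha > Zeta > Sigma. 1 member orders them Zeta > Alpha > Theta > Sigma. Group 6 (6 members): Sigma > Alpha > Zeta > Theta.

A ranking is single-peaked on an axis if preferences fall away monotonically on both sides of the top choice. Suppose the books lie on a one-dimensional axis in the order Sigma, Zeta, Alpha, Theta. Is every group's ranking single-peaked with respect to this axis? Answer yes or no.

no

Axis positions: Sigma=1, Zeta=2, Alpha=3, Theta=4.
Group 1 (peak Alpha at position 3): ranking walks positions 3-2-1-4, expanding outward from the peak — single-peaked.
Group 2 (peak Zeta at position 2): ranking walks positions 2-3-1-4, expanding outward from the peak — single-peaked.
Group 3: ranking walks positions 1-4-2-3; Theta is ranked above Zeta even though Zeta lies between Theta and the peak Sigma on the axis — preferences dip and rise again. Not single-peaked.
Group 4 (peak Theta at position 4): ranking walks positions 4-3-2-1, expanding outward from the peak — single-peaked.
Group 5 (peak Zeta at position 2): ranking walks positions 2-3-4-1, expanding outward from the peak — single-peaked.
Group 6: ranking walks positions 1-3-2-4; Alpha is ranked above Zeta even though Zeta lies between Alpha and the peak Sigma on the axis — preferences dip and rise again. Not single-peaked.
Group 3 violates single-peakedness, so the profile is not single-peaked on this axis.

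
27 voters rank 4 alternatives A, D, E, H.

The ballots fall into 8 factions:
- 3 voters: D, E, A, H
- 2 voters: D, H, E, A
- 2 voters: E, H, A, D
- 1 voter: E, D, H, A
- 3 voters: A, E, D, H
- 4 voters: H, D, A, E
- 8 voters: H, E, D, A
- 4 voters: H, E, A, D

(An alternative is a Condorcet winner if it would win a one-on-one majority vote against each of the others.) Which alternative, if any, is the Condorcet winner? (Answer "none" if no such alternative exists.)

Head-to-head results (27 voters):
A vs D: A is ranked higher on 2+3+4 = 9 ballots, D on 18. D wins 18–9.
A vs E: 3+4 = 7 for A, 20 for E — E by 20–7.
A vs H: A preferred on 3+3 = 6 ballots; H wins 21–6.
D vs E: 9 to 18, E.
D vs H: D preferred on 3+2+1+3 = 9 ballots; H wins 18–9.
E vs H: 9 to 18, H.
H defeats every rival head-to-head and is the Condorcet winner.

H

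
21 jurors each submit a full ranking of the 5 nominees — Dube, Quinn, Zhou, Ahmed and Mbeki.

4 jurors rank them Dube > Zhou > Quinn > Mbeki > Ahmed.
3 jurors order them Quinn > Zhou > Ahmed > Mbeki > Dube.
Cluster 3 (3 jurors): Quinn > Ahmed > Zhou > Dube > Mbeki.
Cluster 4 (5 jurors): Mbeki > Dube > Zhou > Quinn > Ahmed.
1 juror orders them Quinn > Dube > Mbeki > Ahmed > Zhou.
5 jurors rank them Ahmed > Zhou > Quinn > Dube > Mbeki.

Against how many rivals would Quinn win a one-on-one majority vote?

3

Quinn against each rival (21 jurors):
Quinn vs Dube: Quinn preferred on 3+3+1+5 = 12 ballots; Quinn wins 12–9.
Quinn–Zhou: Zhou 14–7.
Quinn vs Ahmed: Quinn, 16–5.
Quinn vs Mbeki: Quinn is ranked higher on 4+3+3+1+5 = 16 ballots, Mbeki on 5. Quinn wins 16–5.
Quinn beats Dube, Ahmed, Mbeki; loses to Zhou — 3 pairwise wins.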